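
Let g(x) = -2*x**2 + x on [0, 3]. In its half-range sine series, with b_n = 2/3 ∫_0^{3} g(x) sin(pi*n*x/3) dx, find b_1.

-30/pi + 144/pi**3

b_1 = 2/3 ∫_0^{3} (-2*x**2 + x) sin(pi*x/3) dx.
Integrating by parts twice (tabular method), an antiderivative of (-2*x**2 + x) sin(pi*x/3) is 6*x**2*cos(pi*x/3)/pi - 36*x*sin(pi*x/3)/pi**2 - 3*x*cos(pi*x/3)/pi + 9*sin(pi*x/3)/pi**2 - 108*cos(pi*x/3)/pi**3; evaluating from 0 to 3: ∫_{0}^{3} (-2*x**2 + x) sin(pi*x/3) dx = (-45/pi + 108/pi**3) - (-108/pi**3) = -45/pi + 216/pi**3.
Hence b_1 = (2/3)·(-45/pi + 216/pi**3) = -30/pi + 144/pi**3.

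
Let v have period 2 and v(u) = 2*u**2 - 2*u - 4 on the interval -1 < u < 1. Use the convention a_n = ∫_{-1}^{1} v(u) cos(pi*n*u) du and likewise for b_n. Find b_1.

-4/pi

b_1 = ∫_{-1}^{1} v(u) sin(pi*u) du.
Integrating by parts twice (tabular method), an antiderivative of (2*u**2 - 2*u - 4) sin(pi*u) is -2*u**2*cos(pi*u)/pi + 4*u*sin(pi*u)/pi**2 + 2*u*cos(pi*u)/pi - 2*sin(pi*u)/pi**2 + 4*cos(pi*u)/pi**3 + 4*cos(pi*u)/pi; evaluating from -1 to 1: ∫_{-1}^{1} (2*u**2 - 2*u - 4) sin(pi*u) du = (-4/pi - 4/pi**3) - (-4/pi**3) = -4/pi.
Hence b_1 = -4/pi.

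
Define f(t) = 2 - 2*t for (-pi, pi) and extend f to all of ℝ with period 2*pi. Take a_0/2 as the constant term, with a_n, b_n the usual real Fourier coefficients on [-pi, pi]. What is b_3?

-4/3

b_3 = 1/pi ∫_{-pi}^{pi} f(t) sin(3*t) dt.
Integrating by parts (boundary term plus one more integral), an antiderivative of (2 - 2*t) sin(3*t) is 2*t*cos(3*t)/3 - 2*sin(3*t)/9 - 2*cos(3*t)/3; evaluating from -pi to pi: ∫_{-pi}^{pi} (2 - 2*t) sin(3*t) dt = (2/3 - 2*pi/3) - (2/3 + 2*pi/3) = -4*pi/3.
Hence b_3 = (1/pi)·(-4*pi/3) = -4/3.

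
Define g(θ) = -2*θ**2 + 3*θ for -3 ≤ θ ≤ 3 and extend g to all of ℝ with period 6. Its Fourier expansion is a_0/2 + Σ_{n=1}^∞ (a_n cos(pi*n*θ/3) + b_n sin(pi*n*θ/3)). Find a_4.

a_4 = 1/3 ∫_{-3}^{3} g(θ) cos(4*pi*θ/3) dθ.
Integrating by parts twice (tabular method), an antiderivative of (-2*θ**2 + 3*θ) cos(4*pi*θ/3) is -3*θ**2*sin(4*pi*θ/3)/(2*pi) + 9*θ*sin(4*pi*θ/3)/(4*pi) - 9*θ*cos(4*pi*θ/3)/(4*pi**2) + 27*sin(4*pi*θ/3)/(16*pi**3) + 27*cos(4*pi*θ/3)/(16*pi**2); evaluating from -3 to 3: ∫_{-3}^{3} (-2*θ**2 + 3*θ) cos(4*pi*θ/3) dθ = (-81/(16*pi**2)) - (135/(16*pi**2)) = -27/(2*pi**2).
Hence a_4 = (1/3)·(-27/(2*pi**2)) = -9/(2*pi**2).

-9/(2*pi**2)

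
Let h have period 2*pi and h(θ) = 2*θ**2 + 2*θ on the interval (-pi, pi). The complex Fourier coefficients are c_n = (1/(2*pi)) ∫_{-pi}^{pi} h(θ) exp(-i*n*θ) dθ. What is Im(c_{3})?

Since h is real-valued, Im(c_{3}) = -(1/(2*pi)) ∫_{-pi}^{pi} h(θ) sin(3*θ) dθ = -b_{3}/2.
Integrating by parts twice (tabular method), an antiderivative of (2*θ**2 + 2*θ) sin(3*θ) is -2*θ**2*cos(3*θ)/3 + 4*θ*sin(3*θ)/9 - 2*θ*cos(3*θ)/3 + 2*sin(3*θ)/9 + 4*cos(3*θ)/27; evaluating from -pi to pi: ∫_{-pi}^{pi} (2*θ**2 + 2*θ) sin(3*θ) dθ = (-4/27 + 2*pi/3 + 2*pi**2/3) - (-2*pi/3 - 4/27 + 2*pi**2/3) = 4*pi/3.
Hence Im(c_{3}) = (-1/(2*pi))·(4*pi/3) = -2/3.

-2/3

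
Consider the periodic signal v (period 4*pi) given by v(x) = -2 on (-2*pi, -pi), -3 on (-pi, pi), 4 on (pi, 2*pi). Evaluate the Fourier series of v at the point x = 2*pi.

At x = 2*pi the one-sided limits are v(2*pi^-) = 4 and v(2*pi^+) = -2.
By Dirichlet's theorem the series converges to their average, [(4) + (-2)]/2 = 1.

1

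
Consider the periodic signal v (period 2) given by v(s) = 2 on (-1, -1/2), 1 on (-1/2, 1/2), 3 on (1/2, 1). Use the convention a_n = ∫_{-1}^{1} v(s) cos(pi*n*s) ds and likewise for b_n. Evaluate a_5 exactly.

a_5 = ∫_{-1}^{1} v(s) cos(5*pi*s) ds.
Split the integral at the breakpoints.
Directly, an antiderivative of (2) cos(5*pi*s) is 2*sin(5*pi*s)/(5*pi); evaluating from -1 to -1/2: ∫_{-1}^{-1/2} (2) cos(5*pi*s) ds = (-2/(5*pi)) - (0) = -2/(5*pi).
Directly, an antiderivative of (1) cos(5*pi*s) is sin(5*pi*s)/(5*pi); evaluating from -1/2 to 1/2: ∫_{-1/2}^{1/2} (1) cos(5*pi*s) ds = (1/(5*pi)) - (-1/(5*pi)) = 2/(5*pi).
Directly, an antiderivative of (3) cos(5*pi*s) is 3*sin(5*pi*s)/(5*pi); evaluating from 1/2 to 1: ∫_{1/2}^{1} (3) cos(5*pi*s) ds = (0) - (3/(5*pi)) = -3/(5*pi).
Summing the pieces gives a_5 = -3/(5*pi).

-3/(5*pi)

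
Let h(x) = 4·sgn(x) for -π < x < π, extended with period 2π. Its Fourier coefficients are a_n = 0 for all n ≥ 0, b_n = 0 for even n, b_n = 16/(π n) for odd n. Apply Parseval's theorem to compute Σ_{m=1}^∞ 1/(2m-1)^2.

Parseval: Σ b_n^2 = (1/π) ∫_{-π}^{π} h(x)^2 dx = 32.
Only odd n contribute, with b_n^2 = 256/(π^2 n^2), so Σ_{m≥1} 1/(2m-1)^2 = π^2·(32)/256 = pi**2/8.

pi**2/8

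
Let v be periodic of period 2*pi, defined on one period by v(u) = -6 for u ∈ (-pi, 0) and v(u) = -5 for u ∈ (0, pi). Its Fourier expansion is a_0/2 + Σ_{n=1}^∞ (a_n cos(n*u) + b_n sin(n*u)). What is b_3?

2/(3*pi)

b_3 = 1/pi ∫_{-pi}^{pi} v(u) sin(3*u) du.
Split the integral at the breakpoints.
Directly, an antiderivative of (-6) sin(3*u) is 2*cos(3*u); evaluating from -pi to 0: ∫_{-pi}^{0} (-6) sin(3*u) du = (2) - (-2) = 4.
Directly, an antiderivative of (-5) sin(3*u) is 5*cos(3*u)/3; evaluating from 0 to pi: ∫_{0}^{pi} (-5) sin(3*u) du = (-5/3) - (5/3) = -10/3.
Summing the pieces and multiplying by (1/pi) gives b_3 = 2/(3*pi).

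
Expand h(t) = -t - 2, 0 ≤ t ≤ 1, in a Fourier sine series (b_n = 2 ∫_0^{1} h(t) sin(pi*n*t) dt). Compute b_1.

b_1 = 2 ∫_0^{1} (-t - 2) sin(pi*t) dt.
Integrating by parts (boundary term plus one more integral), an antiderivative of (-t - 2) sin(pi*t) is t*cos(pi*t)/pi - sin(pi*t)/pi**2 + 2*cos(pi*t)/pi; evaluating from 0 to 1: ∫_{0}^{1} (-t - 2) sin(pi*t) dt = (-3/pi) - (2/pi) = -5/pi.
Hence b_1 = 2·(-5/pi) = -10/pi.

-10/pi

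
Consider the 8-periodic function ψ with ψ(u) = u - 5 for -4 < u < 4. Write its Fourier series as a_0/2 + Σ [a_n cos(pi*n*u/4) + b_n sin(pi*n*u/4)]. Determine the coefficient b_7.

b_7 = 1/4 ∫_{-4}^{4} ψ(u) sin(7*pi*u/4) du.
Integrating by parts (boundary term plus one more integral), an antiderivative of (u - 5) sin(7*pi*u/4) is -4*u*cos(7*pi*u/4)/(7*pi) + 16*sin(7*pi*u/4)/(49*pi**2) + 20*cos(7*pi*u/4)/(7*pi); evaluating from -4 to 4: ∫_{-4}^{4} (u - 5) sin(7*pi*u/4) du = (-4/(7*pi)) - (-36/(7*pi)) = 32/(7*pi).
Hence b_7 = (1/4)·(32/(7*pi)) = 8/(7*pi).

8/(7*pi)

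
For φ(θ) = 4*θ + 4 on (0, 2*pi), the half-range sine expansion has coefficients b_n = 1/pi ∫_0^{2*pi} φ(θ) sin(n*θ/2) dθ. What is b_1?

b_1 = 1/pi ∫_0^{2*pi} (4*θ + 4) sin(θ/2) dθ.
Integrating by parts (boundary term plus one more integral), an antiderivative of (4*θ + 4) sin(θ/2) is -8*θ*cos(θ/2) + 16*sin(θ/2) - 8*cos(θ/2); evaluating from 0 to 2*pi: ∫_{0}^{2*pi} (4*θ + 4) sin(θ/2) dθ = (8 + 16*pi) - (-8) = 16 + 16*pi.
Hence b_1 = (1/pi)·(16 + 16*pi) = 16/pi + 16.

16/pi + 16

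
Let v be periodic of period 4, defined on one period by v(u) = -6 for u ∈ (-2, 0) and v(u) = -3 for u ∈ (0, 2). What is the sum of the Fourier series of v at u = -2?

At u = -2 the one-sided limits are v(-2^-) = -3 and v(-2^+) = -6.
By Dirichlet's theorem the series converges to their average, [(-3) + (-6)]/2 = -9/2.

-9/2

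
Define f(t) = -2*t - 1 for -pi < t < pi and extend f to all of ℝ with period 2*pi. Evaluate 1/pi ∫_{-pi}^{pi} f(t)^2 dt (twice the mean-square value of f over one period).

2 + 8*pi**2/3

1/pi ∫_{-pi}^{pi} f(t)^2 dt = 1/pi · (2*pi + 8*pi**3/3) = 2 + 8*pi**2/3.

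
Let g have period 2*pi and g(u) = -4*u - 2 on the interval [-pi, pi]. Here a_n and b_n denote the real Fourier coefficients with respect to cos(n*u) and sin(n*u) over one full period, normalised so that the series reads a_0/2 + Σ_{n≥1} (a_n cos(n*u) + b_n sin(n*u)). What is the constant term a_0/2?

a_0 = 1/pi ∫_{-pi}^{pi} g(u) du = 1/pi · (-4*pi) = -4.
So the constant term a_0/2 = -2.

-2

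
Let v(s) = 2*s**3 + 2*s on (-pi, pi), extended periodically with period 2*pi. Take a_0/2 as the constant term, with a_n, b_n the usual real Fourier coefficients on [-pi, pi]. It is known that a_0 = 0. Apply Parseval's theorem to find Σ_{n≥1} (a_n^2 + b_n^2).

8*pi**2*(35 + 42*pi**2 + 15*pi**4)/105

Parseval: a_0^2/2 + Σ_{n≥1} (a_n^2+b_n^2) = 1/pi ∫_{-pi}^{pi} v(s)^2 ds = 8*pi**2*(35 + 42*pi**2 + 15*pi**4)/105.
Subtract a_0^2/2 = 0: Σ (a_n^2+b_n^2) = 8*pi**2*(35 + 42*pi**2 + 15*pi**4)/105.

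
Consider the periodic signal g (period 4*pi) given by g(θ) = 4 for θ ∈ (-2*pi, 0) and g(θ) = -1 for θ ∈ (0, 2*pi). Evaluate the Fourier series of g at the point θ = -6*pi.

3/2

θ = -6*pi differs from θ = 2*pi by -2 full period(s), and the series is 4*pi-periodic.
At θ = 2*pi the one-sided limits are g(2*pi^-) = -1 and g(2*pi^+) = 4.
By Dirichlet's theorem the series converges to their average, [(-1) + (4)]/2 = 3/2.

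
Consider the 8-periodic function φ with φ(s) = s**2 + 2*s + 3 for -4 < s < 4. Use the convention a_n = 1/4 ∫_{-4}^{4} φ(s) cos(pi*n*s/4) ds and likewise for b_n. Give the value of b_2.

b_2 = 1/4 ∫_{-4}^{4} φ(s) sin(pi*s/2) ds.
Integrating by parts twice (tabular method), an antiderivative of (s**2 + 2*s + 3) sin(pi*s/2) is -2*s**2*cos(pi*s/2)/pi + 8*s*sin(pi*s/2)/pi**2 - 4*s*cos(pi*s/2)/pi + 8*sin(pi*s/2)/pi**2 - 6*cos(pi*s/2)/pi + 16*cos(pi*s/2)/pi**3; evaluating from -4 to 4: ∫_{-4}^{4} (s**2 + 2*s + 3) sin(pi*s/2) ds = (-54/pi + 16/pi**3) - (-22/pi + 16/pi**3) = -32/pi.
Hence b_2 = (1/4)·(-32/pi) = -8/pi.

-8/pi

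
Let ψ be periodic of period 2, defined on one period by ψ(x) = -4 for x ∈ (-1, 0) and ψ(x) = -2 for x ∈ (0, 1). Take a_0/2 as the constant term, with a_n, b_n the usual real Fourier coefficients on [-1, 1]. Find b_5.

b_5 = ∫_{-1}^{1} ψ(x) sin(5*pi*x) dx.
Split the integral at the breakpoints.
Directly, an antiderivative of (-4) sin(5*pi*x) is 4*cos(5*pi*x)/(5*pi); evaluating from -1 to 0: ∫_{-1}^{0} (-4) sin(5*pi*x) dx = (4/(5*pi)) - (-4/(5*pi)) = 8/(5*pi).
Directly, an antiderivative of (-2) sin(5*pi*x) is 2*cos(5*pi*x)/(5*pi); evaluating from 0 to 1: ∫_{0}^{1} (-2) sin(5*pi*x) dx = (-2/(5*pi)) - (2/(5*pi)) = -4/(5*pi).
Summing the pieces gives b_5 = 4/(5*pi).

4/(5*pi)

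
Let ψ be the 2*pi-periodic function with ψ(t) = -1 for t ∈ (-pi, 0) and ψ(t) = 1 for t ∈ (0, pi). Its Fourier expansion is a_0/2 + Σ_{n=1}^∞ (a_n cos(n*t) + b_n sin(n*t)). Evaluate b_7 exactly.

b_7 = 1/pi ∫_{-pi}^{pi} ψ(t) sin(7*t) dt.
ψ is odd and sin(7*t) is odd, so the integrand is even and b_7 = 2/pi ∫_0^{pi} ψ(t) sin(7*t) dt.
Directly, an antiderivative of (1) sin(7*t) is -cos(7*t)/7; evaluating from 0 to pi: ∫_{0}^{pi} (1) sin(7*t) dt = (1/7) - (-1/7) = 2/7.
Hence b_7 = (2/pi)·(2/7) = 4/(7*pi).

4/(7*pi)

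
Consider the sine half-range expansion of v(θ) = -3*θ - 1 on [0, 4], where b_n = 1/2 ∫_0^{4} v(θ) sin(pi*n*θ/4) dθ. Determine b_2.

12/pi

b_2 = 1/2 ∫_0^{4} (-3*θ - 1) sin(pi*θ/2) dθ.
Integrating by parts (boundary term plus one more integral), an antiderivative of (-3*θ - 1) sin(pi*θ/2) is 6*θ*cos(pi*θ/2)/pi - 12*sin(pi*θ/2)/pi**2 + 2*cos(pi*θ/2)/pi; evaluating from 0 to 4: ∫_{0}^{4} (-3*θ - 1) sin(pi*θ/2) dθ = (26/pi) - (2/pi) = 24/pi.
Hence b_2 = (1/2)·(24/pi) = 12/pi.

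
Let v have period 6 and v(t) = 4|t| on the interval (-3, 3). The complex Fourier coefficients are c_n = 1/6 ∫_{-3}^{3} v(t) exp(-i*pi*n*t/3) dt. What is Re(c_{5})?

-24/(25*pi**2)

Since v is real-valued, Re(c_{5}) = 1/6 ∫_{-3}^{3} v(t) cos(5*pi*t/3) dt = a_{5}/2.
v is even and cos(5*pi*t/3) is even, so the integrand is even: ∫_{-3}^{3} v(t) cos(5*pi*t/3) dt = 2∫_0^{3} v(t) cos(5*pi*t/3) dt.
Integrating by parts (boundary term plus one more integral), an antiderivative of (4*t) cos(5*pi*t/3) is 12*t*sin(5*pi*t/3)/(5*pi) + 36*cos(5*pi*t/3)/(25*pi**2); evaluating from 0 to 3: ∫_{0}^{3} (4*t) cos(5*pi*t/3) dt = (-36/(25*pi**2)) - (36/(25*pi**2)) = -72/(25*pi**2).
So ∫_{-3}^{3} v(t) cos(5*pi*t/3) dt = -144/(25*pi**2).
Hence Re(c_{5}) = (1/6)·(-144/(25*pi**2)) = -24/(25*pi**2).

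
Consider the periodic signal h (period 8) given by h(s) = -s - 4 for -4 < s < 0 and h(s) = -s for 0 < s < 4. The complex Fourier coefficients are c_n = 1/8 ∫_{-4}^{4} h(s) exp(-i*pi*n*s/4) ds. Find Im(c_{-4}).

Since h is real-valued, Im(c_{-4}) = -1/8 ∫_{-4}^{4} h(s) sin(-pi*s) ds = b_{4}/2.
Split the integral at the breakpoints.
Integrating by parts (boundary term plus one more integral), an antiderivative of (-s - 4) sin(-pi*s) is -s*cos(pi*s)/pi + sin(pi*s)/pi**2 - 4*cos(pi*s)/pi; evaluating from -4 to 0: ∫_{-4}^{0} (-s - 4) sin(-pi*s) ds = (-4/pi) - (0) = -4/pi.
Integrating by parts (boundary term plus one more integral), an antiderivative of (-s) sin(-pi*s) is -s*cos(pi*s)/pi + sin(pi*s)/pi**2; evaluating from 0 to 4: ∫_{0}^{4} (-s) sin(-pi*s) ds = (-4/pi) - (0) = -4/pi.
So ∫_{-4}^{4} h(s) sin(-pi*s) ds = -8/pi.
Hence Im(c_{-4}) = (-1/8)·(-8/pi) = 1/pi.

1/pi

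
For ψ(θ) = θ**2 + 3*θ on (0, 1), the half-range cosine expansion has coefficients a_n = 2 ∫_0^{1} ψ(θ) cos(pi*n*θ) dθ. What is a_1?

a_1 = 2 ∫_0^{1} (θ**2 + 3*θ) cos(pi*θ) dθ.
Integrating by parts twice (tabular method), an antiderivative of (θ**2 + 3*θ) cos(pi*θ) is θ**2*sin(pi*θ)/pi + 3*θ*sin(pi*θ)/pi + 2*θ*cos(pi*θ)/pi**2 - 2*sin(pi*θ)/pi**3 + 3*cos(pi*θ)/pi**2; evaluating from 0 to 1: ∫_{0}^{1} (θ**2 + 3*θ) cos(pi*θ) dθ = (-5/pi**2) - (3/pi**2) = -8/pi**2.
Hence a_1 = 2·(-8/pi**2) = -16/pi**2.

-16/pi**2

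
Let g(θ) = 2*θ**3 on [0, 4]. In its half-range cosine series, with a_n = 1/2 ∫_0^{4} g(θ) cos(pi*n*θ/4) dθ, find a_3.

a_3 = 1/2 ∫_0^{4} (2*θ**3) cos(3*pi*θ/4) dθ.
Integrating by parts three times (tabular method), an antiderivative of (2*θ**3) cos(3*pi*θ/4) is 8*θ**3*sin(3*pi*θ/4)/(3*pi) + 32*θ**2*cos(3*pi*θ/4)/(3*pi**2) - 256*θ*sin(3*pi*θ/4)/(9*pi**3) - 1024*cos(3*pi*θ/4)/(27*pi**4); evaluating from 0 to 4: ∫_{0}^{4} (2*θ**3) cos(3*pi*θ/4) dθ = (512*(2 - 9*pi**2)/(27*pi**4)) - (-1024/(27*pi**4)) = 512*(4 - 9*pi**2)/(27*pi**4).
Hence a_3 = (1/2)·(512*(4 - 9*pi**2)/(27*pi**4)) = 256*(4 - 9*pi**2)/(27*pi**4).

256*(4 - 9*pi**2)/(27*pi**4)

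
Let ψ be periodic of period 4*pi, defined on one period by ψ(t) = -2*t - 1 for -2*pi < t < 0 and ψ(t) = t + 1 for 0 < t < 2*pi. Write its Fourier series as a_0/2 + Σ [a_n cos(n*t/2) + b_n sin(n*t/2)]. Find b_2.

1

b_2 = (1/(2*pi)) ∫_{-2*pi}^{2*pi} ψ(t) sin(t) dt.
Split the integral at the breakpoints.
Integrating by parts (boundary term plus one more integral), an antiderivative of (-2*t - 1) sin(t) is 2*t*cos(t) - 2*sin(t) + cos(t); evaluating from -2*pi to 0: ∫_{-2*pi}^{0} (-2*t - 1) sin(t) dt = (1) - (1 - 4*pi) = 4*pi.
Integrating by parts (boundary term plus one more integral), an antiderivative of (t + 1) sin(t) is -t*cos(t) + sin(t) - cos(t); evaluating from 0 to 2*pi: ∫_{0}^{2*pi} (t + 1) sin(t) dt = (-2*pi - 1) - (-1) = -2*pi.
Summing the pieces and multiplying by (1/(2*pi)) gives b_2 = 1.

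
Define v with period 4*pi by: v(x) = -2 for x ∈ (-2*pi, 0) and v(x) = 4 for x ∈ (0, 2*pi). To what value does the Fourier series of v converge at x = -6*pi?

x = -6*pi differs from x = 2*pi by -2 full period(s), and the series is 4*pi-periodic.
At x = 2*pi the one-sided limits are v(2*pi^-) = 4 and v(2*pi^+) = -2.
By Dirichlet's theorem the series converges to their average, [(4) + (-2)]/2 = 1.

1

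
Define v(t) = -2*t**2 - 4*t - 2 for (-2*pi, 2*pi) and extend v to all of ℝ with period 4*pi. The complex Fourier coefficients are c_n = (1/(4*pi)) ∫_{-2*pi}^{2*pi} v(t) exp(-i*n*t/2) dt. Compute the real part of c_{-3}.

16/9

Since v is real-valued, Re(c_{-3}) = (1/(4*pi)) ∫_{-2*pi}^{2*pi} v(t) cos(-3*t/2) dt = a_{3}/2.
Integrating by parts twice (tabular method), an antiderivative of (-2*t**2 - 4*t - 2) cos(-3*t/2) is -4*t**2*sin(3*t/2)/3 - 8*t*sin(3*t/2)/3 - 16*t*cos(3*t/2)/9 - 4*sin(3*t/2)/27 - 16*cos(3*t/2)/9; evaluating from -2*pi to 2*pi: ∫_{-2*pi}^{2*pi} (-2*t**2 - 4*t - 2) cos(-3*t/2) dt = (16/9 + 32*pi/9) - (16/9 - 32*pi/9) = 64*pi/9.
Hence Re(c_{-3}) = (1/(4*pi))·(64*pi/9) = 16/9.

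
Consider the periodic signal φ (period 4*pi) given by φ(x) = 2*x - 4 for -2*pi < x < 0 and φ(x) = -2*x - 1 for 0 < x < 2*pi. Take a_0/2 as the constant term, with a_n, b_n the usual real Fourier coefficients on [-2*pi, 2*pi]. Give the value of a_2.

0

a_2 = (1/(2*pi)) ∫_{-2*pi}^{2*pi} φ(x) cos(x) dx.
Split the integral at the breakpoints.
Integrating by parts (boundary term plus one more integral), an antiderivative of (2*x - 4) cos(x) is 2*x*sin(x) - 4*sin(x) + 2*cos(x); evaluating from -2*pi to 0: ∫_{-2*pi}^{0} (2*x - 4) cos(x) dx = (2) - (2) = 0.
Integrating by parts (boundary term plus one more integral), an antiderivative of (-2*x - 1) cos(x) is -2*x*sin(x) - sin(x) - 2*cos(x); evaluating from 0 to 2*pi: ∫_{0}^{2*pi} (-2*x - 1) cos(x) dx = (-2) - (-2) = 0.
Summing the pieces and multiplying by (1/(2*pi)) gives a_2 = 0.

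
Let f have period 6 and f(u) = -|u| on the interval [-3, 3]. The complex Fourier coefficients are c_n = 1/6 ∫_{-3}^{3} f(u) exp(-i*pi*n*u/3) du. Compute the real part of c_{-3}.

Since f is real-valued, Re(c_{-3}) = 1/6 ∫_{-3}^{3} f(u) cos(-pi*u) du = a_{3}/2.
f is even and cos(-pi*u) is even, so the integrand is even: ∫_{-3}^{3} f(u) cos(-pi*u) du = 2∫_0^{3} f(u) cos(-pi*u) du.
Integrating by parts (boundary term plus one more integral), an antiderivative of (-u) cos(-pi*u) is -u*sin(pi*u)/pi - cos(pi*u)/pi**2; evaluating from 0 to 3: ∫_{0}^{3} (-u) cos(-pi*u) du = (pi**(-2)) - (-1/pi**2) = 2/pi**2.
So ∫_{-3}^{3} f(u) cos(-pi*u) du = 4/pi**2.
Hence Re(c_{-3}) = (1/6)·(4/pi**2) = 2/(3*pi**2).

2/(3*pi**2)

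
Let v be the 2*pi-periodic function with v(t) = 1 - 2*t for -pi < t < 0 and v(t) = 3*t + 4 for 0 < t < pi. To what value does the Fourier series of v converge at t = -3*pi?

t = -3*pi differs from t = -pi by -1 full period(s), and the series is 2*pi-periodic.
At t = -pi the one-sided limits are v(-pi^-) = 4 + 3*pi and v(-pi^+) = 1 + 2*pi.
By Dirichlet's theorem the series converges to their average, [(4 + 3*pi) + (1 + 2*pi)]/2 = 5/2 + 5*pi/2.

5/2 + 5*pi/2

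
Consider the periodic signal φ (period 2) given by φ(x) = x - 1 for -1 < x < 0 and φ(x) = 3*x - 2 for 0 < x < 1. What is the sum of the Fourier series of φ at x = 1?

x = 1 differs from x = -1 by 1 full period(s), and the series is 2-periodic.
At x = -1 the one-sided limits are φ(-1^-) = 1 and φ(-1^+) = -2.
By Dirichlet's theorem the series converges to their average, [(1) + (-2)]/2 = -1/2.

-1/2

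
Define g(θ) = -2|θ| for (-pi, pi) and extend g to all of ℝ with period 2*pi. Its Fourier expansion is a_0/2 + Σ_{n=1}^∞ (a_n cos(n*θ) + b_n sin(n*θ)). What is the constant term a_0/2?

-pi

a_0 = 1/pi ∫_{-pi}^{pi} g(θ) dθ = 1/pi · (-2*pi**2) = -2*pi.
So the constant term a_0/2 = -pi.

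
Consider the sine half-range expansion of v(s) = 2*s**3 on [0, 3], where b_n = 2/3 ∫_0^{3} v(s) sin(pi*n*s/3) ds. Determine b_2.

b_2 = 2/3 ∫_0^{3} (2*s**3) sin(2*pi*s/3) ds.
Integrating by parts three times (tabular method), an antiderivative of (2*s**3) sin(2*pi*s/3) is -3*s**3*cos(2*pi*s/3)/pi + 27*s**2*sin(2*pi*s/3)/(2*pi**2) + 81*s*cos(2*pi*s/3)/(2*pi**3) - 243*sin(2*pi*s/3)/(4*pi**4); evaluating from 0 to 3: ∫_{0}^{3} (2*s**3) sin(2*pi*s/3) ds = (-81/pi + 243/(2*pi**3)) - (0) = -81/pi + 243/(2*pi**3).
Hence b_2 = (2/3)·(-81/pi + 243/(2*pi**3)) = -54/pi + 81/pi**3.

-54/pi + 81/pi**3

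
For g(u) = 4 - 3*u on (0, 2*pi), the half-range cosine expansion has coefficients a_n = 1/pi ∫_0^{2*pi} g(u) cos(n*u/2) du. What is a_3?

a_3 = 1/pi ∫_0^{2*pi} (4 - 3*u) cos(3*u/2) du.
Integrating by parts (boundary term plus one more integral), an antiderivative of (4 - 3*u) cos(3*u/2) is -2*u*sin(3*u/2) + 8*sin(3*u/2)/3 - 4*cos(3*u/2)/3; evaluating from 0 to 2*pi: ∫_{0}^{2*pi} (4 - 3*u) cos(3*u/2) du = (4/3) - (-4/3) = 8/3.
Hence a_3 = (1/pi)·(8/3) = 8/(3*pi).

8/(3*pi)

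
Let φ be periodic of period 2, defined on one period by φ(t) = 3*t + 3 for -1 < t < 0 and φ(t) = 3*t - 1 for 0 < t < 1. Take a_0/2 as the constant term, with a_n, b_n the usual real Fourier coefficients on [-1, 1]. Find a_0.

2

a_0 = ∫_{-1}^{1} φ(t) dt = 2.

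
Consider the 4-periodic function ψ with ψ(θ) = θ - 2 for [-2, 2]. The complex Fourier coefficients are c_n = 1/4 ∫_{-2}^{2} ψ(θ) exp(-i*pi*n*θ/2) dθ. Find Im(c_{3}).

Since ψ is real-valued, Im(c_{3}) = -1/4 ∫_{-2}^{2} ψ(θ) sin(3*pi*θ/2) dθ = -b_{3}/2.
Integrating by parts (boundary term plus one more integral), an antiderivative of (θ - 2) sin(3*pi*θ/2) is -2*θ*cos(3*pi*θ/2)/(3*pi) + 4*sin(3*pi*θ/2)/(9*pi**2) + 4*cos(3*pi*θ/2)/(3*pi); evaluating from -2 to 2: ∫_{-2}^{2} (θ - 2) sin(3*pi*θ/2) dθ = (0) - (-8/(3*pi)) = 8/(3*pi).
Hence Im(c_{3}) = (-1/4)·(8/(3*pi)) = -2/(3*pi).

-2/(3*pi)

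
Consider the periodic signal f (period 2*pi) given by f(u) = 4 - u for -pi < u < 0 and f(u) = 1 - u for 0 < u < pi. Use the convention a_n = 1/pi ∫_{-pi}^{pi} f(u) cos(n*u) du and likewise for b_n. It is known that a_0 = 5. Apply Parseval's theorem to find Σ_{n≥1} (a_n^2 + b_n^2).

Parseval: a_0^2/2 + Σ_{n≥1} (a_n^2+b_n^2) = 1/pi ∫_{-pi}^{pi} f(u)^2 du = 2*pi**2/3 + 3*pi + 17.
Subtract a_0^2/2 = 25/2: Σ (a_n^2+b_n^2) = 9/2 + 2*pi**2/3 + 3*pi.

9/2 + 2*pi**2/3 + 3*pi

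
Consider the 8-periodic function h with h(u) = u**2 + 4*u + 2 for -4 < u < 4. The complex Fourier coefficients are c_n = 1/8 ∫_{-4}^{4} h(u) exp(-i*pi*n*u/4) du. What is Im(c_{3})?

Since h is real-valued, Im(c_{3}) = -1/8 ∫_{-4}^{4} h(u) sin(3*pi*u/4) du = -b_{3}/2.
Integrating by parts twice (tabular method), an antiderivative of (u**2 + 4*u + 2) sin(3*pi*u/4) is -4*u**2*cos(3*pi*u/4)/(3*pi) + 32*u*sin(3*pi*u/4)/(9*pi**2) - 16*u*cos(3*pi*u/4)/(3*pi) + 64*sin(3*pi*u/4)/(9*pi**2) - 8*cos(3*pi*u/4)/(3*pi) + 128*cos(3*pi*u/4)/(27*pi**3); evaluating from -4 to 4: ∫_{-4}^{4} (u**2 + 4*u + 2) sin(3*pi*u/4) du = (8*(-16 + 153*pi**2)/(27*pi**3)) - (8*(-16 + 9*pi**2)/(27*pi**3)) = 128/(3*pi).
Hence Im(c_{3}) = (-1/8)·(128/(3*pi)) = -16/(3*pi).

-16/(3*pi)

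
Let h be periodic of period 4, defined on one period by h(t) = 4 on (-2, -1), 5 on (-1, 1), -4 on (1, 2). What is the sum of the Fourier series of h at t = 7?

t = 7 differs from t = -1 by 2 full period(s), and the series is 4-periodic.
At t = -1 the one-sided limits are h(-1^-) = 4 and h(-1^+) = 5.
By Dirichlet's theorem the series converges to their average, [(4) + (5)]/2 = 9/2.

9/2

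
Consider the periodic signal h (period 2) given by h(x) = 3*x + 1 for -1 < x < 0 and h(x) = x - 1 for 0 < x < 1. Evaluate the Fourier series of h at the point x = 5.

-1

x = 5 differs from x = 1 by 2 full period(s), and the series is 2-periodic.
At x = 1 the one-sided limits are h(1^-) = 0 and h(1^+) = -2.
By Dirichlet's theorem the series converges to their average, [(0) + (-2)]/2 = -1.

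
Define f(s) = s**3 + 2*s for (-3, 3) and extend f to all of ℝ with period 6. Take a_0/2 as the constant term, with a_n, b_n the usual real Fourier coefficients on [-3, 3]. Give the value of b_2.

b_2 = 1/3 ∫_{-3}^{3} f(s) sin(2*pi*s/3) ds.
f is odd and sin(2*pi*s/3) is odd, so the integrand is even and b_2 = 2/3 ∫_0^{3} f(s) sin(2*pi*s/3) ds.
Integrating by parts three times (tabular method), an antiderivative of (s**3 + 2*s) sin(2*pi*s/3) is -3*s**3*cos(2*pi*s/3)/(2*pi) + 27*s**2*sin(2*pi*s/3)/(4*pi**2) - 3*s*cos(2*pi*s/3)/pi + 81*s*cos(2*pi*s/3)/(4*pi**3) - 243*sin(2*pi*s/3)/(8*pi**4) + 9*sin(2*pi*s/3)/(2*pi**2); evaluating from 0 to 3: ∫_{0}^{3} (s**3 + 2*s) sin(2*pi*s/3) ds = (9*(27 - 22*pi**2)/(4*pi**3)) - (0) = 9*(27 - 22*pi**2)/(4*pi**3).
Hence b_2 = (2/3)·(9*(27 - 22*pi**2)/(4*pi**3)) = -33/pi + 81/(2*pi**3).

-33/pi + 81/(2*pi**3)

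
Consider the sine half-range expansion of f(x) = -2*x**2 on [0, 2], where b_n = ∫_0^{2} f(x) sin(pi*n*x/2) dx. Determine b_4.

b_4 = ∫_0^{2} (-2*x**2) sin(2*pi*x) dx.
Integrating by parts twice (tabular method), an antiderivative of (-2*x**2) sin(2*pi*x) is x**2*cos(2*pi*x)/pi - x*sin(2*pi*x)/pi**2 - cos(2*pi*x)/(2*pi**3); evaluating from 0 to 2: ∫_{0}^{2} (-2*x**2) sin(2*pi*x) dx = (-1/(2*pi**3) + 4/pi) - (-1/(2*pi**3)) = 4/pi.
Hence b_4 = 4/pi.

4/pi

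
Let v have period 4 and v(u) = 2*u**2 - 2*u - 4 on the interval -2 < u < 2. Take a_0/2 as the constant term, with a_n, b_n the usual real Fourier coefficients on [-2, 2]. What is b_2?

4/pi

b_2 = 1/2 ∫_{-2}^{2} v(u) sin(pi*u) du.
Integrating by parts twice (tabular method), an antiderivative of (2*u**2 - 2*u - 4) sin(pi*u) is -2*u**2*cos(pi*u)/pi + 4*u*sin(pi*u)/pi**2 + 2*u*cos(pi*u)/pi - 2*sin(pi*u)/pi**2 + 4*cos(pi*u)/pi**3 + 4*cos(pi*u)/pi; evaluating from -2 to 2: ∫_{-2}^{2} (2*u**2 - 2*u - 4) sin(pi*u) du = (4/pi**3) - (-8/pi + 4/pi**3) = 8/pi.
Hence b_2 = (1/2)·(8/pi) = 4/pi.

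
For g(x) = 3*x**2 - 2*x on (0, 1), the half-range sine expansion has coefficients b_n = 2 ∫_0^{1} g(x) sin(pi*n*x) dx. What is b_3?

2*(-4 + 3*pi**2)/(9*pi**3)

b_3 = 2 ∫_0^{1} (3*x**2 - 2*x) sin(3*pi*x) dx.
Integrating by parts twice (tabular method), an antiderivative of (3*x**2 - 2*x) sin(3*pi*x) is -x**2*cos(3*pi*x)/pi + 2*x*sin(3*pi*x)/(3*pi**2) + 2*x*cos(3*pi*x)/(3*pi) - 2*sin(3*pi*x)/(9*pi**2) + 2*cos(3*pi*x)/(9*pi**3); evaluating from 0 to 1: ∫_{0}^{1} (3*x**2 - 2*x) sin(3*pi*x) dx = ((-2 + 3*pi**2)/(9*pi**3)) - (2/(9*pi**3)) = (-4 + 3*pi**2)/(9*pi**3).
Hence b_3 = 2·((-4 + 3*pi**2)/(9*pi**3)) = 2*(-4 + 3*pi**2)/(9*pi**3).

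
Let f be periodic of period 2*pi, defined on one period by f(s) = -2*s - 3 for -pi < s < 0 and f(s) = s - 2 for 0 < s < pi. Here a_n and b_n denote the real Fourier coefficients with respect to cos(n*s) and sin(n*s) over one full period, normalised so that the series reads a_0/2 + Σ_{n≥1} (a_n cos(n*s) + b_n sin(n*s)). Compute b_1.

b_1 = 1/pi ∫_{-pi}^{pi} f(s) sin(s) ds.
Split the integral at the breakpoints.
Integrating by parts (boundary term plus one more integral), an antiderivative of (-2*s - 3) sin(s) is 2*s*cos(s) - 2*sin(s) + 3*cos(s); evaluating from -pi to 0: ∫_{-pi}^{0} (-2*s - 3) sin(s) ds = (3) - (-3 + 2*pi) = 6 - 2*pi.
Integrating by parts (boundary term plus one more integral), an antiderivative of (s - 2) sin(s) is -s*cos(s) + sin(s) + 2*cos(s); evaluating from 0 to pi: ∫_{0}^{pi} (s - 2) sin(s) ds = (-2 + pi) - (2) = -4 + pi.
Summing the pieces and multiplying by (1/pi) gives b_1 = (2 - pi)/pi.

(2 - pi)/pi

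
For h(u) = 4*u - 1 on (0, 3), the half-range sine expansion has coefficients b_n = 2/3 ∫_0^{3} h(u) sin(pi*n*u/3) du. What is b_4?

b_4 = 2/3 ∫_0^{3} (4*u - 1) sin(4*pi*u/3) du.
Integrating by parts (boundary term plus one more integral), an antiderivative of (4*u - 1) sin(4*pi*u/3) is -3*u*cos(4*pi*u/3)/pi + 9*sin(4*pi*u/3)/(4*pi**2) + 3*cos(4*pi*u/3)/(4*pi); evaluating from 0 to 3: ∫_{0}^{3} (4*u - 1) sin(4*pi*u/3) du = (-33/(4*pi)) - (3/(4*pi)) = -9/pi.
Hence b_4 = (2/3)·(-9/pi) = -6/pi.

-6/pi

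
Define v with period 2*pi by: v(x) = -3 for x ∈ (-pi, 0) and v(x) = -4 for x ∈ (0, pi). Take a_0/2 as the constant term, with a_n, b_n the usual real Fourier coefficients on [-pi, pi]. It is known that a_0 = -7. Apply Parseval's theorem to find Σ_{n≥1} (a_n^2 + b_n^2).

Parseval: a_0^2/2 + Σ_{n≥1} (a_n^2+b_n^2) = 1/pi ∫_{-pi}^{pi} v(x)^2 dx = 25.
Subtract a_0^2/2 = 49/2: Σ (a_n^2+b_n^2) = 1/2.

1/2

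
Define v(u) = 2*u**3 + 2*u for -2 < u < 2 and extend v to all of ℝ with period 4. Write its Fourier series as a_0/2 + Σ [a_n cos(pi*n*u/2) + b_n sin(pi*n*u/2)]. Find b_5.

-192/(125*pi**3) + 8/pi

b_5 = 1/2 ∫_{-2}^{2} v(u) sin(5*pi*u/2) du.
v is odd and sin(5*pi*u/2) is odd, so the integrand is even and b_5 = ∫_0^{2} v(u) sin(5*pi*u/2) du.
Integrating by parts three times (tabular method), an antiderivative of (2*u**3 + 2*u) sin(5*pi*u/2) is -4*u**3*cos(5*pi*u/2)/(5*pi) + 24*u**2*sin(5*pi*u/2)/(25*pi**2) - 4*u*cos(5*pi*u/2)/(5*pi) + 96*u*cos(5*pi*u/2)/(125*pi**3) - 192*sin(5*pi*u/2)/(625*pi**4) + 8*sin(5*pi*u/2)/(25*pi**2); evaluating from 0 to 2: ∫_{0}^{2} (2*u**3 + 2*u) sin(5*pi*u/2) du = (-192/(125*pi**3) + 8/pi) - (0) = -192/(125*pi**3) + 8/pi.
Hence b_5 = -192/(125*pi**3) + 8/pi.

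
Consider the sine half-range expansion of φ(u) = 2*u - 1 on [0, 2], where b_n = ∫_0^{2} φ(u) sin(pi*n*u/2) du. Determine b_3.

4/(3*pi)

b_3 = ∫_0^{2} (2*u - 1) sin(3*pi*u/2) du.
Integrating by parts (boundary term plus one more integral), an antiderivative of (2*u - 1) sin(3*pi*u/2) is -4*u*cos(3*pi*u/2)/(3*pi) + 8*sin(3*pi*u/2)/(9*pi**2) + 2*cos(3*pi*u/2)/(3*pi); evaluating from 0 to 2: ∫_{0}^{2} (2*u - 1) sin(3*pi*u/2) du = (2/pi) - (2/(3*pi)) = 4/(3*pi).
Hence b_3 = 4/(3*pi).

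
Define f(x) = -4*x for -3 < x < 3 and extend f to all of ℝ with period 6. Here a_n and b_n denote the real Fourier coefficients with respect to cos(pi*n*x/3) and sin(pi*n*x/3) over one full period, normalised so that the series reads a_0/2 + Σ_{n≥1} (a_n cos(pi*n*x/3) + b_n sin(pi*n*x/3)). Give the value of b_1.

-24/pi

b_1 = 1/3 ∫_{-3}^{3} f(x) sin(pi*x/3) dx.
f is odd and sin(pi*x/3) is odd, so the integrand is even and b_1 = 2/3 ∫_0^{3} f(x) sin(pi*x/3) dx.
Integrating by parts (boundary term plus one more integral), an antiderivative of (-4*x) sin(pi*x/3) is 12*x*cos(pi*x/3)/pi - 36*sin(pi*x/3)/pi**2; evaluating from 0 to 3: ∫_{0}^{3} (-4*x) sin(pi*x/3) dx = (-36/pi) - (0) = -36/pi.
Hence b_1 = (2/3)·(-36/pi) = -24/pi.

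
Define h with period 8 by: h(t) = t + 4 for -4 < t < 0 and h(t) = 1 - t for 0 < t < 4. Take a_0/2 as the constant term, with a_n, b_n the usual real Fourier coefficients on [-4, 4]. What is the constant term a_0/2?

a_0 = 1/4 ∫_{-4}^{4} h(t) dt = 1/4 · (4) = 1.
So the constant term a_0/2 = 1/2.

1/2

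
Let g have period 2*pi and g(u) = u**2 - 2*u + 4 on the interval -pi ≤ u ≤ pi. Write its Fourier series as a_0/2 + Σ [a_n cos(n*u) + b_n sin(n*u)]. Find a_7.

-4/49

a_7 = 1/pi ∫_{-pi}^{pi} g(u) cos(7*u) du.
Integrating by parts twice (tabular method), an antiderivative of (u**2 - 2*u + 4) cos(7*u) is u**2*sin(7*u)/7 - 2*u*sin(7*u)/7 + 2*u*cos(7*u)/49 + 194*sin(7*u)/343 - 2*cos(7*u)/49; evaluating from -pi to pi: ∫_{-pi}^{pi} (u**2 - 2*u + 4) cos(7*u) du = (2/49 - 2*pi/49) - (2/49 + 2*pi/49) = -4*pi/49.
Hence a_7 = (1/pi)·(-4*pi/49) = -4/49.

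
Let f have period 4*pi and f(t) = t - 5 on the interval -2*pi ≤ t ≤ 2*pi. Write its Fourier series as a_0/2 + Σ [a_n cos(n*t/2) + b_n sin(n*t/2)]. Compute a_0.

a_0 = (1/(2*pi)) ∫_{-2*pi}^{2*pi} f(t) dt = (1/(2*pi)) · (-20*pi) = -10.

-10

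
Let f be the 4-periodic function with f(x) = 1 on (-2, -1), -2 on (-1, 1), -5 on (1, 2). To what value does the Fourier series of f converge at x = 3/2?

f is continuous at x = 3/2 with value -5, so the series converges to -5 there.

-5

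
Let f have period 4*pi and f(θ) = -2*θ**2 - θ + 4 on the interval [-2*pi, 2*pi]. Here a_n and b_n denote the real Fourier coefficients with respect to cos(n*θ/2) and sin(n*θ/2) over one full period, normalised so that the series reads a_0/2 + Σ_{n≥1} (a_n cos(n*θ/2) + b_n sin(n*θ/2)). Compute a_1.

a_1 = (1/(2*pi)) ∫_{-2*pi}^{2*pi} f(θ) cos(θ/2) dθ.
Integrating by parts twice (tabular method), an antiderivative of (-2*θ**2 - θ + 4) cos(θ/2) is -4*θ**2*sin(θ/2) - 2*θ*sin(θ/2) - 16*θ*cos(θ/2) + 40*sin(θ/2) - 4*cos(θ/2); evaluating from -2*pi to 2*pi: ∫_{-2*pi}^{2*pi} (-2*θ**2 - θ + 4) cos(θ/2) dθ = (4 + 32*pi) - (4 - 32*pi) = 64*pi.
Hence a_1 = (1/(2*pi))·(64*pi) = 32.

32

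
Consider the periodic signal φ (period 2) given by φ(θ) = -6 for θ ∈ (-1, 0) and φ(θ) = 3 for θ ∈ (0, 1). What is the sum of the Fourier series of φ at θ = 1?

At θ = 1 the one-sided limits are φ(1^-) = 3 and φ(1^+) = -6.
By Dirichlet's theorem the series converges to their average, [(3) + (-6)]/2 = -3/2.

-3/2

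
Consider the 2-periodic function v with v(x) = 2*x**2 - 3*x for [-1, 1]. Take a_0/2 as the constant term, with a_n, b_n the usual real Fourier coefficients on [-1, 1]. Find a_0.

4/3

a_0 = ∫_{-1}^{1} v(x) dx = 4/3.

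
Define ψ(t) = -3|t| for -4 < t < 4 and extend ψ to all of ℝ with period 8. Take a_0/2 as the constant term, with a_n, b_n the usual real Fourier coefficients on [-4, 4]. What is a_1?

48/pi**2

a_1 = 1/4 ∫_{-4}^{4} ψ(t) cos(pi*t/4) dt.
ψ is even and cos(pi*t/4) is even, so the integrand is even and a_1 = 1/2 ∫_0^{4} ψ(t) cos(pi*t/4) dt.
Integrating by parts (boundary term plus one more integral), an antiderivative of (-3*t) cos(pi*t/4) is -12*t*sin(pi*t/4)/pi - 48*cos(pi*t/4)/pi**2; evaluating from 0 to 4: ∫_{0}^{4} (-3*t) cos(pi*t/4) dt = (48/pi**2) - (-48/pi**2) = 96/pi**2.
Hence a_1 = (1/2)·(96/pi**2) = 48/pi**2.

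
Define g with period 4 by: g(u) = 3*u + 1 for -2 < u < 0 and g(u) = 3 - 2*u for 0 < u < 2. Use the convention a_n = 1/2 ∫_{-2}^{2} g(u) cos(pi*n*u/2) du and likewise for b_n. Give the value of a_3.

a_3 = 1/2 ∫_{-2}^{2} g(u) cos(3*pi*u/2) du.
Split the integral at the breakpoints.
Integrating by parts (boundary term plus one more integral), an antiderivative of (3*u + 1) cos(3*pi*u/2) is 2*u*sin(3*pi*u/2)/pi + 2*sin(3*pi*u/2)/(3*pi) + 4*cos(3*pi*u/2)/(3*pi**2); evaluating from -2 to 0: ∫_{-2}^{0} (3*u + 1) cos(3*pi*u/2) du = (4/(3*pi**2)) - (-4/(3*pi**2)) = 8/(3*pi**2).
Integrating by parts (boundary term plus one more integral), an antiderivative of (3 - 2*u) cos(3*pi*u/2) is -4*u*sin(3*pi*u/2)/(3*pi) + 2*sin(3*pi*u/2)/pi - 8*cos(3*pi*u/2)/(9*pi**2); evaluating from 0 to 2: ∫_{0}^{2} (3 - 2*u) cos(3*pi*u/2) du = (8/(9*pi**2)) - (-8/(9*pi**2)) = 16/(9*pi**2).
Summing the pieces and multiplying by (1/2) gives a_3 = 20/(9*pi**2).

20/(9*pi**2)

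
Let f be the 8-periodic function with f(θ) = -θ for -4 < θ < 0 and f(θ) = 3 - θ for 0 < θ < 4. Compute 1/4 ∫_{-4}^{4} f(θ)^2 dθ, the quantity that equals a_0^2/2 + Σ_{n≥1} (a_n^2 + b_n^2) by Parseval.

1/4 ∫_{-4}^{4} f(θ)^2 dθ = 1/4 · (92/3) = 23/3.

23/3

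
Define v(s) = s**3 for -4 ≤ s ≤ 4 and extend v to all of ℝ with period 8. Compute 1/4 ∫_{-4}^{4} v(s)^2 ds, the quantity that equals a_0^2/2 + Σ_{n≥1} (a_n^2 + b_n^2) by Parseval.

8192/7

1/4 ∫_{-4}^{4} v(s)^2 ds = 1/4 · (32768/7) = 8192/7.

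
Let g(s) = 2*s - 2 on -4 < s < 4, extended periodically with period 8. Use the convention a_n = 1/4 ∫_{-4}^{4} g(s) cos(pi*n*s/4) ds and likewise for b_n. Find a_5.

a_5 = 1/4 ∫_{-4}^{4} g(s) cos(5*pi*s/4) ds.
Integrating by parts (boundary term plus one more integral), an antiderivative of (2*s - 2) cos(5*pi*s/4) is 8*s*sin(5*pi*s/4)/(5*pi) - 8*sin(5*pi*s/4)/(5*pi) + 32*cos(5*pi*s/4)/(25*pi**2); evaluating from -4 to 4: ∫_{-4}^{4} (2*s - 2) cos(5*pi*s/4) ds = (-32/(25*pi**2)) - (-32/(25*pi**2)) = 0.
Hence a_5 = (1/4)·(0) = 0.

0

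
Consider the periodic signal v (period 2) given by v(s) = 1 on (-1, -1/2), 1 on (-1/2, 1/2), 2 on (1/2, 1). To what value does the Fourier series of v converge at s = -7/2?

3/2

s = -7/2 differs from s = 1/2 by -2 full period(s), and the series is 2-periodic.
At s = 1/2 the one-sided limits are v(1/2^-) = 1 and v(1/2^+) = 2.
By Dirichlet's theorem the series converges to their average, [(1) + (2)]/2 = 3/2.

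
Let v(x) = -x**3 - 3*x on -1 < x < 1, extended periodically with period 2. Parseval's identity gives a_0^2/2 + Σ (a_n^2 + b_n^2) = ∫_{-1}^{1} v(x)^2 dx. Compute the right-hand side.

∫_{-1}^{1} v(x)^2 dx = 304/35.

304/35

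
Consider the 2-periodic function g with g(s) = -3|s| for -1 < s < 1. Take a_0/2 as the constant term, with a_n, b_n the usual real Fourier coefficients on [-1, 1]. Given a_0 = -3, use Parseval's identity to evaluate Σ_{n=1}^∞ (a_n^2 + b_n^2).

3/2

Parseval: a_0^2/2 + Σ_{n≥1} (a_n^2+b_n^2) = ∫_{-1}^{1} g(s)^2 ds = 6.
Subtract a_0^2/2 = 9/2: Σ (a_n^2+b_n^2) = 3/2.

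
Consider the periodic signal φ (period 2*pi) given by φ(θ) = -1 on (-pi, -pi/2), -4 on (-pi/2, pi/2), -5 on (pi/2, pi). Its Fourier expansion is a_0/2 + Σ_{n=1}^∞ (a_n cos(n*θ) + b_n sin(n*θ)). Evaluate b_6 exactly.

b_6 = 1/pi ∫_{-pi}^{pi} φ(θ) sin(6*θ) dθ.
Split the integral at the breakpoints.
Directly, an antiderivative of (-1) sin(6*θ) is cos(6*θ)/6; evaluating from -pi to -pi/2: ∫_{-pi}^{-pi/2} (-1) sin(6*θ) dθ = (-1/6) - (1/6) = -1/3.
Directly, an antiderivative of (-4) sin(6*θ) is 2*cos(6*θ)/3; evaluating from -pi/2 to pi/2: ∫_{-pi/2}^{pi/2} (-4) sin(6*θ) dθ = (-2/3) - (-2/3) = 0.
Directly, an antiderivative of (-5) sin(6*θ) is 5*cos(6*θ)/6; evaluating from pi/2 to pi: ∫_{pi/2}^{pi} (-5) sin(6*θ) dθ = (5/6) - (-5/6) = 5/3.
Summing the pieces and multiplying by (1/pi) gives b_6 = 4/(3*pi).

4/(3*pi)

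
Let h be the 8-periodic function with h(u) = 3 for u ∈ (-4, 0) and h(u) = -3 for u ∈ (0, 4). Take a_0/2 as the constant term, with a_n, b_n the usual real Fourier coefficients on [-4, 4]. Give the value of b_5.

b_5 = 1/4 ∫_{-4}^{4} h(u) sin(5*pi*u/4) du.
h is odd and sin(5*pi*u/4) is odd, so the integrand is even and b_5 = 1/2 ∫_0^{4} h(u) sin(5*pi*u/4) du.
Directly, an antiderivative of (-3) sin(5*pi*u/4) is 12*cos(5*pi*u/4)/(5*pi); evaluating from 0 to 4: ∫_{0}^{4} (-3) sin(5*pi*u/4) du = (-12/(5*pi)) - (12/(5*pi)) = -24/(5*pi).
Hence b_5 = (1/2)·(-24/(5*pi)) = -12/(5*pi).

-12/(5*pi)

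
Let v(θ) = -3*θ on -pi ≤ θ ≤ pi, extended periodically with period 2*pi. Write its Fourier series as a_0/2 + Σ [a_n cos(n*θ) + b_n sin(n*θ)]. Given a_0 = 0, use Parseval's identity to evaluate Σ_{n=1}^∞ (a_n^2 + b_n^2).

Parseval: a_0^2/2 + Σ_{n≥1} (a_n^2+b_n^2) = 1/pi ∫_{-pi}^{pi} v(θ)^2 dθ = 6*pi**2.
Subtract a_0^2/2 = 0: Σ (a_n^2+b_n^2) = 6*pi**2.

6*pi**2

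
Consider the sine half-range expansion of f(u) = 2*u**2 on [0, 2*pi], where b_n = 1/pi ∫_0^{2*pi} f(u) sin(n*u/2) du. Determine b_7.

16*(-4 + 49*pi**2)/(343*pi)

b_7 = 1/pi ∫_0^{2*pi} (2*u**2) sin(7*u/2) du.
Integrating by parts twice (tabular method), an antiderivative of (2*u**2) sin(7*u/2) is -4*u**2*cos(7*u/2)/7 + 16*u*sin(7*u/2)/49 + 32*cos(7*u/2)/343; evaluating from 0 to 2*pi: ∫_{0}^{2*pi} (2*u**2) sin(7*u/2) du = (-32/343 + 16*pi**2/7) - (32/343) = -64/343 + 16*pi**2/7.
Hence b_7 = (1/pi)·(-64/343 + 16*pi**2/7) = 16*(-4 + 49*pi**2)/(343*pi).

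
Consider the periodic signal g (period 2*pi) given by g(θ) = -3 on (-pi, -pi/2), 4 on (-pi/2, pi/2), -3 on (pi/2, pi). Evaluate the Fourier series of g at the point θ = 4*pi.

θ = 4*pi differs from θ = 0 by 2 full period(s), and the series is 2*pi-periodic.
g is continuous at θ = 0 with value 4, so the series converges to 4 there.

4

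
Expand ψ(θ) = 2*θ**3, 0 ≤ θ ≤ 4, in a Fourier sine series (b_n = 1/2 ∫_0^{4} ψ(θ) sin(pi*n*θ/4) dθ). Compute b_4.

b_4 = 1/2 ∫_0^{4} (2*θ**3) sin(pi*θ) dθ.
Integrating by parts three times (tabular method), an antiderivative of (2*θ**3) sin(pi*θ) is -2*θ**3*cos(pi*θ)/pi + 6*θ**2*sin(pi*θ)/pi**2 + 12*θ*cos(pi*θ)/pi**3 - 12*sin(pi*θ)/pi**4; evaluating from 0 to 4: ∫_{0}^{4} (2*θ**3) sin(pi*θ) dθ = (-128/pi + 48/pi**3) - (0) = -128/pi + 48/pi**3.
Hence b_4 = (1/2)·(-128/pi + 48/pi**3) = -64/pi + 24/pi**3.

-64/pi + 24/pi**3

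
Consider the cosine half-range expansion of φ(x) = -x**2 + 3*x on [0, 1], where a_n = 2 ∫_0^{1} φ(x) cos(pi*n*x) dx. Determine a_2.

a_2 = 2 ∫_0^{1} (-x**2 + 3*x) cos(2*pi*x) dx.
Integrating by parts twice (tabular method), an antiderivative of (-x**2 + 3*x) cos(2*pi*x) is -x**2*sin(2*pi*x)/(2*pi) + 3*x*sin(2*pi*x)/(2*pi) - x*cos(2*pi*x)/(2*pi**2) + sin(2*pi*x)/(4*pi**3) + 3*cos(2*pi*x)/(4*pi**2); evaluating from 0 to 1: ∫_{0}^{1} (-x**2 + 3*x) cos(2*pi*x) dx = (1/(4*pi**2)) - (3/(4*pi**2)) = -1/(2*pi**2).
Hence a_2 = 2·(-1/(2*pi**2)) = -1/pi**2.

-1/pi**2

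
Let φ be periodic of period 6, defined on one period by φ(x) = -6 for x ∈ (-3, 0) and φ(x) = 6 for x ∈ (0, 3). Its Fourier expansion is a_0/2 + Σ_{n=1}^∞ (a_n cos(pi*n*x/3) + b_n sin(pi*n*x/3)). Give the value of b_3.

b_3 = 1/3 ∫_{-3}^{3} φ(x) sin(pi*x) dx.
φ is odd and sin(pi*x) is odd, so the integrand is even and b_3 = 2/3 ∫_0^{3} φ(x) sin(pi*x) dx.
Directly, an antiderivative of (6) sin(pi*x) is -6*cos(pi*x)/pi; evaluating from 0 to 3: ∫_{0}^{3} (6) sin(pi*x) dx = (6/pi) - (-6/pi) = 12/pi.
Hence b_3 = (2/3)·(12/pi) = 8/pi.

8/pi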